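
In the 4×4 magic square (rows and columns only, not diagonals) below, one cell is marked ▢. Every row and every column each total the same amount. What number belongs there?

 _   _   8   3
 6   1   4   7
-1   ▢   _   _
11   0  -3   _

12

Row 2 is complete and sums to 18; that is the magic constant.
The remaining cell in row 4 is (4,4) = 18 − 8 = 10.
The remaining cell in column 1 is (1,1) = 18 − 16 = 2.
Column 3 must total 18; the given cells sum to 9, so (3,3) = 9.
Column 4 needs 18; the known cells sum to 20, so (3,4) = -2.
Row 1 must total 18; the given cells sum to 13, so (1,2) = 5.
Row 3 needs 18; the known cells sum to 6, so (3,2) = 12.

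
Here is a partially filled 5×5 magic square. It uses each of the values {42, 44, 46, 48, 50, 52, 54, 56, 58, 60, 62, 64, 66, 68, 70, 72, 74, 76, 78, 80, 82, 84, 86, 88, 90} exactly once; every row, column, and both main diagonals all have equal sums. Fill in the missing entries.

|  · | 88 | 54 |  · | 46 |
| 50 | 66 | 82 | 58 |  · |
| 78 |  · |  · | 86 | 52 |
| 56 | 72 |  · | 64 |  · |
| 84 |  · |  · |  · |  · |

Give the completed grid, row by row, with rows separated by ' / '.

62 88 54 80 46 / 50 66 82 58 74 / 78 44 70 86 52 / 56 72 48 64 90 / 84 60 76 42 68

The 25 entries sum to 1650, so each line sums to 1650/5 = 330.
Using row 2: 50 + 66 + 82 + 58 + ? → (2,5) = 330 − 256 = 74.
The remaining cell in column 1 is (1,1) = 330 − 268 = 62.
The remaining cell in anti-diagonal is (3,3) = 330 − 260 = 70.
Using row 1: 62 + 88 + 54 + 46 + ? → (1,4) = 330 − 250 = 80.
Row 3 must total 330; the given cells sum to 286, so (3,2) = 44.
Using column 2: 88 + 66 + 44 + 72 + ? → (5,2) = 330 − 270 = 60.
The remaining cell in column 4 is (5,4) = 330 − 288 = 42.
Using main diagonal: 62 + 66 + 70 + 64 + ? → (5,5) = 330 − 262 = 68.
Row 5 must total 330; the given cells sum to 254, so (5,3) = 76.
The remaining cell in column 3 is (4,3) = 330 − 282 = 48.
Column 5 needs 330; the known cells sum to 240, so (4,5) = 90.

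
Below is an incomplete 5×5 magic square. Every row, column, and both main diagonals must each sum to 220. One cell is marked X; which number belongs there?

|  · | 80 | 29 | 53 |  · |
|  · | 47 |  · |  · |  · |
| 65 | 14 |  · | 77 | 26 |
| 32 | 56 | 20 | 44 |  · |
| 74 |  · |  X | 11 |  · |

62

The remaining cell in row 3 is (3,3) = 220 − 182 = 38.
The remaining cell in row 4 is (4,5) = 220 − 152 = 68.
Column 2 must total 220; the given cells sum to 197, so (5,2) = 23.
From column 4, 220 − (53 + 77 + 44 + 11) gives (2,4) = 35.
Anti-diagonal must total 220; the given cells sum to 203, so (1,5) = 17.
Using row 1: 80 + 29 + 53 + 17 + ? → (1,1) = 220 − 179 = 41.
Column 1 needs 220; the known cells sum to 212, so (2,1) = 8.
Main diagonal must total 220; the given cells sum to 170, so (5,5) = 50.
The remaining cell in row 5 is (5,3) = 220 − 158 = 62.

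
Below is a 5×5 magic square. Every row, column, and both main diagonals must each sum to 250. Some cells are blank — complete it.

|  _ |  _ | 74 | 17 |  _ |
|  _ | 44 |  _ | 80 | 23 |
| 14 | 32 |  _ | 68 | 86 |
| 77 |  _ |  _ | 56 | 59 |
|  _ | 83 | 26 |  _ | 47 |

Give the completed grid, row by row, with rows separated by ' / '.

53 71 74 17 35 / 41 44 62 80 23 / 14 32 50 68 86 / 77 20 38 56 59 / 65 83 26 29 47

From row 3, 250 − (14 + 32 + 68 + 86) gives (3,3) = 50.
The remaining cell in column 4 is (5,4) = 250 − 221 = 29.
Column 5 needs 250; the known cells sum to 215, so (1,5) = 35.
Main diagonal must total 250; the given cells sum to 197, so (1,1) = 53.
Using row 1: 53 + 74 + 17 + 35 + ? → (1,2) = 250 − 179 = 71.
Row 5: 83 + 26 + 29 + 47 + ? = 250, so (5,1) = 65.
Column 1: 53 + 14 + 77 + 65 + ? = 250, so (2,1) = 41.
Column 2: 71 + 44 + 32 + 83 + ? = 250, so (4,2) = 20.
Using row 2: 41 + 44 + 80 + 23 + ? → (2,3) = 250 − 188 = 62.
Using row 4: 77 + 20 + 56 + 59 + ? → (4,3) = 250 − 212 = 38.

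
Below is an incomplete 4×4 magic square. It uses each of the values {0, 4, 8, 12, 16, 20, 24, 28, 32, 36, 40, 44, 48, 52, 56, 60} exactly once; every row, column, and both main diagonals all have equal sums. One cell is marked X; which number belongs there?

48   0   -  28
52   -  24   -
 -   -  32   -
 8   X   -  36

The 16 entries sum to 480, so each line sums to 480/4 = 120.
Row 1: 48 + 0 + 28 + ? = 120, so (1,3) = 44.
Column 1: 48 + 52 + 8 + ? = 120, so (3,1) = 12.
The remaining cell in column 3 is (4,3) = 120 − 100 = 20.
From main diagonal, 120 − (48 + 32 + 36) gives (2,2) = 4.
From anti-diagonal, 120 − (28 + 24 + 8) gives (3,2) = 60.
Row 2: 52 + 4 + 24 + ? = 120, so (2,4) = 40.
The remaining cell in row 3 is (3,4) = 120 − 104 = 16.
Row 4: 8 + 20 + 36 + ? = 120, so (4,2) = 56.

56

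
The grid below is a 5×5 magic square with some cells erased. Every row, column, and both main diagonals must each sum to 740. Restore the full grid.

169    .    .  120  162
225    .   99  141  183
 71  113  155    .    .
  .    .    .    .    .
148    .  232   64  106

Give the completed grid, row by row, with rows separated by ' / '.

Row 2 must total 740; the given cells sum to 648, so (2,2) = 92.
Row 5: 148 + 232 + 64 + 106 + ? = 740, so (5,2) = 190.
Column 1: 169 + 225 + 71 + 148 + ? = 740, so (4,1) = 127.
Main diagonal must total 740; the given cells sum to 522, so (4,4) = 218.
Using anti-diagonal: 162 + 141 + 155 + 148 + ? → (4,2) = 740 − 606 = 134.
Column 2 needs 740; the known cells sum to 529, so (1,2) = 211.
Column 4 needs 740; the known cells sum to 543, so (3,4) = 197.
Row 1 must total 740; the given cells sum to 662, so (1,3) = 78.
Row 3 must total 740; the given cells sum to 536, so (3,5) = 204.
Using column 3: 78 + 99 + 155 + 232 + ? → (4,3) = 740 − 564 = 176.
Using column 5: 162 + 183 + 204 + 106 + ? → (4,5) = 740 − 655 = 85.

169 211 78 120 162 / 225 92 99 141 183 / 71 113 155 197 204 / 127 134 176 218 85 / 148 190 232 64 106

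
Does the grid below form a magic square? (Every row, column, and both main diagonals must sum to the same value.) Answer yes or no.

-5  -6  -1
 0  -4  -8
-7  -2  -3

Yes

Row 1: -5 + (-6) + (-1) = -12.
Row 2: 0 + (-4) + (-8) = -12.
Row 3: -7 + (-2) + (-3) = -12.
Column 1: -5 + 0 + (-7) = -12.
Column 2: -6 + (-4) + (-2) = -12.
Column 3: -1 + (-8) + (-3) = -12.
Main diagonal: -5 + (-4) + (-3) = -12.
Anti-diagonal: -1 + (-4) + (-7) = -12.
All lines sum to -12.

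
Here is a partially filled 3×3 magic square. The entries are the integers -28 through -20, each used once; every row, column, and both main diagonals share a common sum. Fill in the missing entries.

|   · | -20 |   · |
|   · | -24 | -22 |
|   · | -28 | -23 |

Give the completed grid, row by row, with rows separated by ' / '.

The entries are -28 through -20, which sum to -216, so each line sums to -216/3 = -72.
Using row 2: -24 + (-22) + ? → (2,1) = -72 − (-46) = -26.
The remaining cell in row 3 is (3,1) = -72 − (-51) = -21.
Column 1 must total -72; the given cells sum to -47, so (1,1) = -25.
Column 3 must total -72; the given cells sum to -45, so (1,3) = -27.

-25 -20 -27 / -26 -24 -22 / -21 -28 -23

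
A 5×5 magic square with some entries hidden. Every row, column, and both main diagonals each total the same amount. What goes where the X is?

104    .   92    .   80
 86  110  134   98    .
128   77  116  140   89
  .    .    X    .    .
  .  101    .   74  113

83

Row 3 is complete and sums to 550; that is the magic constant.
Using row 2: 86 + 110 + 134 + 98 + ? → (2,5) = 550 − 428 = 122.
Using column 5: 80 + 122 + 89 + 113 + ? → (4,5) = 550 − 404 = 146.
The remaining cell in main diagonal is (4,4) = 550 − 443 = 107.
Column 4 needs 550; the known cells sum to 419, so (1,4) = 131.
Using row 1: 104 + 92 + 131 + 80 + ? → (1,2) = 550 − 407 = 143.
Using column 2: 143 + 110 + 77 + 101 + ? → (4,2) = 550 − 431 = 119.
Anti-diagonal needs 550; the known cells sum to 413, so (5,1) = 137.
Row 5 must total 550; the given cells sum to 425, so (5,3) = 125.
The remaining cell in column 1 is (4,1) = 550 − 455 = 95.
Column 3: 92 + 134 + 116 + 125 + ? = 550, so (4,3) = 83.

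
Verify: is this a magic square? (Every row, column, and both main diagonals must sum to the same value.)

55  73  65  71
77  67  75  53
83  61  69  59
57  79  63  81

No — row 2 sums to 272 but row 4 sums to 280.

Row 1: 55 + 73 + 65 + 71 = 264.
Row 2: 77 + 67 + 75 + 53 = 272.
Row 3: 83 + 61 + 69 + 59 = 272.
Row 4: 57 + 79 + 63 + 81 = 280.
Column 1: 55 + 77 + 83 + 57 = 272.
Column 2: 73 + 67 + 61 + 79 = 280.
Column 3: 65 + 75 + 69 + 63 = 272.
Column 4: 71 + 53 + 59 + 81 = 264.
Main diagonal: 55 + 67 + 69 + 81 = 272.
Anti-diagonal: 71 + 75 + 61 + 57 = 264.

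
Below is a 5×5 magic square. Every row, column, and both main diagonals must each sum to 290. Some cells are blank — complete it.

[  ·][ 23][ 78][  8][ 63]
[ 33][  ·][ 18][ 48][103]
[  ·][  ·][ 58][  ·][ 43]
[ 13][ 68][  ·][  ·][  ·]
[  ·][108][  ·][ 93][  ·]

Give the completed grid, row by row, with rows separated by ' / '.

The remaining cell in row 1 is (1,1) = 290 − 172 = 118.
Row 2 needs 290; the known cells sum to 202, so (2,2) = 88.
The remaining cell in column 2 is (3,2) = 290 − 287 = 3.
Anti-diagonal must total 290; the given cells sum to 237, so (5,1) = 53.
Column 1 needs 290; the known cells sum to 217, so (3,1) = 73.
Using row 3: 73 + 3 + 58 + 43 + ? → (3,4) = 290 − 177 = 113.
The remaining cell in column 4 is (4,4) = 290 − 262 = 28.
Main diagonal: 118 + 88 + 58 + 28 + ? = 290, so (5,5) = -2.
Row 5: 53 + 108 + 93 + (-2) + ? = 290, so (5,3) = 38.
Column 3 must total 290; the given cells sum to 192, so (4,3) = 98.
Column 5 must total 290; the given cells sum to 207, so (4,5) = 83.

118 23 78 8 63 / 33 88 18 48 103 / 73 3 58 113 43 / 13 68 98 28 83 / 53 108 38 93 -2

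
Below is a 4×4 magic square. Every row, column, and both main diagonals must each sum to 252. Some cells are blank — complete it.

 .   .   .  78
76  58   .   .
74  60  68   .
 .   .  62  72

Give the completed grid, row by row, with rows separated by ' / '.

Row 3: 74 + 60 + 68 + ? = 252, so (3,4) = 50.
The remaining cell in column 4 is (2,4) = 252 − 200 = 52.
Main diagonal: 58 + 68 + 72 + ? = 252, so (1,1) = 54.
Row 2 needs 252; the known cells sum to 186, so (2,3) = 66.
Using column 1: 54 + 76 + 74 + ? → (4,1) = 252 − 204 = 48.
From column 3, 252 − (66 + 68 + 62) gives (1,3) = 56.
Row 1 needs 252; the known cells sum to 188, so (1,2) = 64.
Row 4: 48 + 62 + 72 + ? = 252, so (4,2) = 70.

54 64 56 78 / 76 58 66 52 / 74 60 68 50 / 48 70 62 72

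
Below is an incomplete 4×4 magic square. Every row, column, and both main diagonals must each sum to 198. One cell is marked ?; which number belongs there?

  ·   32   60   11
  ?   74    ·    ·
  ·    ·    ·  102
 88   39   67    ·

Row 1: 32 + 60 + 11 + ? = 198, so (1,1) = 95.
From row 4, 198 − (88 + 39 + 67) gives (4,4) = 4.
Using column 2: 32 + 74 + 39 + ? → (3,2) = 198 − 145 = 53.
Column 4 must total 198; the given cells sum to 117, so (2,4) = 81.
From main diagonal, 198 − (95 + 74 + 4) gives (3,3) = 25.
Anti-diagonal must total 198; the given cells sum to 152, so (2,3) = 46.
Using row 2: 74 + 46 + 81 + ? → (2,1) = 198 − 201 = -3.

-3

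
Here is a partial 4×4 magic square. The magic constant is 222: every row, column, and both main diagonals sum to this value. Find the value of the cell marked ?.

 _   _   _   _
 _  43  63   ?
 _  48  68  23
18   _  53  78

28

Using row 3: 48 + 68 + 23 + ? → (3,1) = 222 − 139 = 83.
From row 4, 222 − (18 + 53 + 78) gives (4,2) = 73.
Using column 2: 43 + 48 + 73 + ? → (1,2) = 222 − 164 = 58.
From column 3, 222 − (63 + 68 + 53) gives (1,3) = 38.
Main diagonal needs 222; the known cells sum to 189, so (1,1) = 33.
Using anti-diagonal: 63 + 48 + 18 + ? → (1,4) = 222 − 129 = 93.
Using column 1: 33 + 83 + 18 + ? → (2,1) = 222 − 134 = 88.
The remaining cell in column 4 is (2,4) = 222 − 194 = 28.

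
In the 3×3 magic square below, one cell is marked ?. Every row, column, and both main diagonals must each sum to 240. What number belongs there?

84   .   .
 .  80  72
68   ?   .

96

The remaining cell in row 2 is (2,1) = 240 − 152 = 88.
Main diagonal must total 240; the given cells sum to 164, so (3,3) = 76.
From anti-diagonal, 240 − (80 + 68) gives (1,3) = 92.
Row 1: 84 + 92 + ? = 240, so (1,2) = 64.
Row 3 must total 240; the given cells sum to 144, so (3,2) = 96.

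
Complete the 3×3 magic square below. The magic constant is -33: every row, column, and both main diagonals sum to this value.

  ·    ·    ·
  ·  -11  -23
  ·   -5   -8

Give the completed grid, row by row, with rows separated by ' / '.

-14 -17 -2 / 1 -11 -23 / -20 -5 -8

Using row 2: -11 + (-23) + ? → (2,1) = -33 − (-34) = 1.
Row 3 must total -33; the given cells sum to -13, so (3,1) = -20.
Using column 1: 1 + (-20) + ? → (1,1) = -33 − (-19) = -14.
The remaining cell in column 2 is (1,2) = -33 − (-16) = -17.
The remaining cell in column 3 is (1,3) = -33 − (-31) = -2.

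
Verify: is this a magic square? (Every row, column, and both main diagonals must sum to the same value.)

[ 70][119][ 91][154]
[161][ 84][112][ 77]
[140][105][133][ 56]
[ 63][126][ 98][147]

Yes

Row 1: 70 + 119 + 91 + 154 = 434.
Row 2: 161 + 84 + 112 + 77 = 434.
Row 3: 140 + 105 + 133 + 56 = 434.
Row 4: 63 + 126 + 98 + 147 = 434.
Column 1: 70 + 161 + 140 + 63 = 434.
Column 2: 119 + 84 + 105 + 126 = 434.
Column 3: 91 + 112 + 133 + 98 = 434.
Column 4: 154 + 77 + 56 + 147 = 434.
Main diagonal: 70 + 84 + 133 + 147 = 434.
Anti-diagonal: 154 + 112 + 105 + 63 = 434.
All lines sum to 434.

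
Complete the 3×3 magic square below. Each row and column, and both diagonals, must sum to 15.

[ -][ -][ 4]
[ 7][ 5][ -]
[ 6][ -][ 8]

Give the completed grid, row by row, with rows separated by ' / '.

2 9 4 / 7 5 3 / 6 1 8

Row 2 must total 15; the given cells sum to 12, so (2,3) = 3.
From row 3, 15 − (6 + 8) gives (3,2) = 1.
Column 1 must total 15; the given cells sum to 13, so (1,1) = 2.
Column 2 must total 15; the given cells sum to 6, so (1,2) = 9.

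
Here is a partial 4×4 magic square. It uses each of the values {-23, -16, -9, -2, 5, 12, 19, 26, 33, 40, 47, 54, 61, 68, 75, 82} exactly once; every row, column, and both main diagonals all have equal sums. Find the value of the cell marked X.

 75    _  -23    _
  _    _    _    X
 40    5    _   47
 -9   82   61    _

The 16 entries sum to 472, so each line sums to 472/4 = 118.
Using row 3: 40 + 5 + 47 + ? → (3,3) = 118 − 92 = 26.
From row 4, 118 − (-9 + 82 + 61) gives (4,4) = -16.
Column 1 must total 118; the given cells sum to 106, so (2,1) = 12.
Column 3 must total 118; the given cells sum to 64, so (2,3) = 54.
The remaining cell in main diagonal is (2,2) = 118 − 85 = 33.
The remaining cell in anti-diagonal is (1,4) = 118 − 50 = 68.
Row 1 needs 118; the known cells sum to 120, so (1,2) = -2.
Row 2 needs 118; the known cells sum to 99, so (2,4) = 19.

19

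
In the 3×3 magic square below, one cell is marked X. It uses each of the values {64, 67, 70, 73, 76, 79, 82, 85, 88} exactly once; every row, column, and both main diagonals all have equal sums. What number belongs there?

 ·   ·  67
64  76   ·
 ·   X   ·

70

The 9 entries sum to 684, so each line sums to 684/3 = 228.
Row 2 needs 228; the known cells sum to 140, so (2,3) = 88.
Column 3 must total 228; the given cells sum to 155, so (3,3) = 73.
Main diagonal: 76 + 73 + ? = 228, so (1,1) = 79.
The remaining cell in anti-diagonal is (3,1) = 228 − 143 = 85.
From row 1, 228 − (79 + 67) gives (1,2) = 82.
Row 3: 85 + 73 + ? = 228, so (3,2) = 70.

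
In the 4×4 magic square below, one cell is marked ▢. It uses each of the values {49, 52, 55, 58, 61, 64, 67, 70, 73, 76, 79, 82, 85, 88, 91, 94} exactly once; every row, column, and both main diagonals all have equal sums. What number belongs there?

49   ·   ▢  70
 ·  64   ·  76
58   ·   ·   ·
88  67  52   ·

85

The 16 entries sum to 1144, so each line sums to 1144/4 = 286.
The remaining cell in row 4 is (4,4) = 286 − 207 = 79.
The remaining cell in column 1 is (2,1) = 286 − 195 = 91.
Column 4 must total 286; the given cells sum to 225, so (3,4) = 61.
The remaining cell in main diagonal is (3,3) = 286 − 192 = 94.
From row 2, 286 − (91 + 64 + 76) gives (2,3) = 55.
Row 3 must total 286; the given cells sum to 213, so (3,2) = 73.
From column 2, 286 − (64 + 73 + 67) gives (1,2) = 82.
Column 3 must total 286; the given cells sum to 201, so (1,3) = 85.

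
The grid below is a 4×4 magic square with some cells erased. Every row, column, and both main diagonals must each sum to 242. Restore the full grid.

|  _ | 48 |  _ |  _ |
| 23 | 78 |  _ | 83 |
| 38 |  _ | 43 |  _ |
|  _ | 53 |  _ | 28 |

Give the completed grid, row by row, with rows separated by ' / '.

93 48 68 33 / 23 78 58 83 / 38 63 43 98 / 88 53 73 28

Row 2 must total 242; the given cells sum to 184, so (2,3) = 58.
The remaining cell in column 2 is (3,2) = 242 − 179 = 63.
Main diagonal must total 242; the given cells sum to 149, so (1,1) = 93.
From row 3, 242 − (38 + 63 + 43) gives (3,4) = 98.
The remaining cell in column 1 is (4,1) = 242 − 154 = 88.
The remaining cell in column 4 is (1,4) = 242 − 209 = 33.
Row 1: 93 + 48 + 33 + ? = 242, so (1,3) = 68.
Row 4: 88 + 53 + 28 + ? = 242, so (4,3) = 73.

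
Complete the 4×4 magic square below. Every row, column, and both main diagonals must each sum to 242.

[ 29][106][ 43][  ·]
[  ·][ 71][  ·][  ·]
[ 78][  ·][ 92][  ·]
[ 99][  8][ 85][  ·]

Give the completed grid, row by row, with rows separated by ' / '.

From row 1, 242 − (29 + 106 + 43) gives (1,4) = 64.
Row 4 needs 242; the known cells sum to 192, so (4,4) = 50.
Column 1: 29 + 78 + 99 + ? = 242, so (2,1) = 36.
From column 2, 242 − (106 + 71 + 8) gives (3,2) = 57.
Column 3 needs 242; the known cells sum to 220, so (2,3) = 22.
Row 2 must total 242; the given cells sum to 129, so (2,4) = 113.
Using row 3: 78 + 57 + 92 + ? → (3,4) = 242 − 227 = 15.

29 106 43 64 / 36 71 22 113 / 78 57 92 15 / 99 8 85 50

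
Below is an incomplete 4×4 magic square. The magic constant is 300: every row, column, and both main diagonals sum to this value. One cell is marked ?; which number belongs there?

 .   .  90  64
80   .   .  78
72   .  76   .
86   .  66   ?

The remaining cell in column 1 is (1,1) = 300 − 238 = 62.
Column 3: 90 + 76 + 66 + ? = 300, so (2,3) = 68.
From anti-diagonal, 300 − (64 + 68 + 86) gives (3,2) = 82.
Using row 1: 62 + 90 + 64 + ? → (1,2) = 300 − 216 = 84.
Row 2 needs 300; the known cells sum to 226, so (2,2) = 74.
Row 3 must total 300; the given cells sum to 230, so (3,4) = 70.
Column 2 must total 300; the given cells sum to 240, so (4,2) = 60.
Column 4 must total 300; the given cells sum to 212, so (4,4) = 88.

88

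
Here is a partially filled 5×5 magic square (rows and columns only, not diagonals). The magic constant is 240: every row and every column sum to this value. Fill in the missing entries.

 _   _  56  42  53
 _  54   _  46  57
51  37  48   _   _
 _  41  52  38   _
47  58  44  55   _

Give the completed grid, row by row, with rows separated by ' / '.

39 50 56 42 53 / 43 54 40 46 57 / 51 37 48 59 45 / 60 41 52 38 49 / 47 58 44 55 36

Row 5 needs 240; the known cells sum to 204, so (5,5) = 36.
Column 2 needs 240; the known cells sum to 190, so (1,2) = 50.
Column 3 must total 240; the given cells sum to 200, so (2,3) = 40.
Using column 4: 42 + 46 + 38 + 55 + ? → (3,4) = 240 − 181 = 59.
Row 1 needs 240; the known cells sum to 201, so (1,1) = 39.
Row 2: 54 + 40 + 46 + 57 + ? = 240, so (2,1) = 43.
From row 3, 240 − (51 + 37 + 48 + 59) gives (3,5) = 45.
Using column 1: 39 + 43 + 51 + 47 + ? → (4,1) = 240 − 180 = 60.
Using column 5: 53 + 57 + 45 + 36 + ? → (4,5) = 240 − 191 = 49.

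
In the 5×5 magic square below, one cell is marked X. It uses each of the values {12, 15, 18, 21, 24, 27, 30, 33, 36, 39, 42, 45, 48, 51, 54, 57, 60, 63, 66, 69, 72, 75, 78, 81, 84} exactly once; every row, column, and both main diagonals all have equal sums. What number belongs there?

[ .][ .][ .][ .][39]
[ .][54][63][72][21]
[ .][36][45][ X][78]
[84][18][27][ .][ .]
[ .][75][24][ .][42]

The 25 entries sum to 1200, so each line sums to 1200/5 = 240.
Using row 2: 54 + 63 + 72 + 21 + ? → (2,1) = 240 − 210 = 30.
Using column 2: 54 + 36 + 18 + 75 + ? → (1,2) = 240 − 183 = 57.
From column 3, 240 − (63 + 45 + 27 + 24) gives (1,3) = 81.
From column 5, 240 − (39 + 21 + 78 + 42) gives (4,5) = 60.
Anti-diagonal: 39 + 72 + 45 + 18 + ? = 240, so (5,1) = 66.
Row 4 needs 240; the known cells sum to 189, so (4,4) = 51.
Row 5 must total 240; the given cells sum to 207, so (5,4) = 33.
Using main diagonal: 54 + 45 + 51 + 42 + ? → (1,1) = 240 − 192 = 48.
Row 1 needs 240; the known cells sum to 225, so (1,4) = 15.
Column 1 needs 240; the known cells sum to 228, so (3,1) = 12.
From column 4, 240 − (15 + 72 + 51 + 33) gives (3,4) = 69.

69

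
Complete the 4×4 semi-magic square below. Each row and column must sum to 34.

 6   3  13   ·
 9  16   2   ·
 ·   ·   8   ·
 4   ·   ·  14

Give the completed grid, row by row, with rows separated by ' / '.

From row 1, 34 − (6 + 3 + 13) gives (1,4) = 12.
Row 2 needs 34; the known cells sum to 27, so (2,4) = 7.
The remaining cell in column 1 is (3,1) = 34 − 19 = 15.
Column 3 must total 34; the given cells sum to 23, so (4,3) = 11.
The remaining cell in column 4 is (3,4) = 34 − 33 = 1.
Row 3 must total 34; the given cells sum to 24, so (3,2) = 10.
The remaining cell in row 4 is (4,2) = 34 − 29 = 5.

6 3 13 12 / 9 16 2 7 / 15 10 8 1 / 4 5 11 14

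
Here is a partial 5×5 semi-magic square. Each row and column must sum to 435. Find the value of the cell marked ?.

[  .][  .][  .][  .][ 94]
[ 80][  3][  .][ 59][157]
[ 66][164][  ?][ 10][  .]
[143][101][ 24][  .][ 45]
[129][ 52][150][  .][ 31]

From row 2, 435 − (80 + 3 + 59 + 157) gives (2,3) = 136.
Row 4 needs 435; the known cells sum to 313, so (4,4) = 122.
Using row 5: 129 + 52 + 150 + 31 + ? → (5,4) = 435 − 362 = 73.
The remaining cell in column 1 is (1,1) = 435 − 418 = 17.
Using column 2: 3 + 164 + 101 + 52 + ? → (1,2) = 435 − 320 = 115.
Column 4 must total 435; the given cells sum to 264, so (1,4) = 171.
Column 5 needs 435; the known cells sum to 327, so (3,5) = 108.
The remaining cell in row 1 is (1,3) = 435 − 397 = 38.
Using row 3: 66 + 164 + 10 + 108 + ? → (3,3) = 435 − 348 = 87.

87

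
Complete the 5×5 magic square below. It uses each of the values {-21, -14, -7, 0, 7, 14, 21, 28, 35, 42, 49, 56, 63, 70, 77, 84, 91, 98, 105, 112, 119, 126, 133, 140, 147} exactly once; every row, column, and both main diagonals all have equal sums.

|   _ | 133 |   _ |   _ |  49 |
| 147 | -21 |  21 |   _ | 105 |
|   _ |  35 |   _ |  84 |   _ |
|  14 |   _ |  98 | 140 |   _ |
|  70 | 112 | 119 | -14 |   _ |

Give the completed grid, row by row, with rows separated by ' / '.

91 133 0 42 49 / 147 -21 21 63 105 / -7 35 77 84 126 / 14 56 98 140 7 / 70 112 119 -14 28

The 25 entries sum to 1575, so each line sums to 1575/5 = 315.
Using row 2: 147 + (-21) + 21 + 105 + ? → (2,4) = 315 − 252 = 63.
The remaining cell in row 5 is (5,5) = 315 − 287 = 28.
The remaining cell in column 2 is (4,2) = 315 − 259 = 56.
The remaining cell in column 4 is (1,4) = 315 − 273 = 42.
Using anti-diagonal: 49 + 63 + 56 + 70 + ? → (3,3) = 315 − 238 = 77.
The remaining cell in row 4 is (4,5) = 315 − 308 = 7.
Column 3 needs 315; the known cells sum to 315, so (1,3) = 0.
Column 5 must total 315; the given cells sum to 189, so (3,5) = 126.
Main diagonal: -21 + 77 + 140 + 28 + ? = 315, so (1,1) = 91.
Row 3 needs 315; the known cells sum to 322, so (3,1) = -7.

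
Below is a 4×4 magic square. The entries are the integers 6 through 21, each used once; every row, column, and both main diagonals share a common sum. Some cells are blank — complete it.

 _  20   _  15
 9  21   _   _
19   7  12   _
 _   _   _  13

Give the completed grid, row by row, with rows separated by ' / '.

The entries are 6 through 21, which sum to 216, so each line sums to 216/4 = 54.
Row 3 must total 54; the given cells sum to 38, so (3,4) = 16.
From column 2, 54 − (20 + 21 + 7) gives (4,2) = 6.
Column 4 must total 54; the given cells sum to 44, so (2,4) = 10.
Main diagonal: 21 + 12 + 13 + ? = 54, so (1,1) = 8.
Using row 1: 8 + 20 + 15 + ? → (1,3) = 54 − 43 = 11.
Using row 2: 9 + 21 + 10 + ? → (2,3) = 54 − 40 = 14.
Column 1 needs 54; the known cells sum to 36, so (4,1) = 18.
Column 3: 11 + 14 + 12 + ? = 54, so (4,3) = 17.

8 20 11 15 / 9 21 14 10 / 19 7 12 16 / 18 6 17 13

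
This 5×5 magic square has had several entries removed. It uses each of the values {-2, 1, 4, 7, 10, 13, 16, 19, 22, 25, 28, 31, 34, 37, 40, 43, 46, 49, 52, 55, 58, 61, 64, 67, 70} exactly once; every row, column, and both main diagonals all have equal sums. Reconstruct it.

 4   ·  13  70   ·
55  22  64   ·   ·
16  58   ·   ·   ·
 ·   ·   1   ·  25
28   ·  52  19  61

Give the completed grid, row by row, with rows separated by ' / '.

The 25 entries sum to 850, so each line sums to 850/5 = 170.
From row 5, 170 − (28 + 52 + 19 + 61) gives (5,2) = 10.
Column 1 needs 170; the known cells sum to 103, so (4,1) = 67.
Column 3 needs 170; the known cells sum to 130, so (3,3) = 40.
Main diagonal needs 170; the known cells sum to 127, so (4,4) = 43.
Row 4 needs 170; the known cells sum to 136, so (4,2) = 34.
Column 2 must total 170; the given cells sum to 124, so (1,2) = 46.
From row 1, 170 − (4 + 46 + 13 + 70) gives (1,5) = 37.
Anti-diagonal: 37 + 40 + 34 + 28 + ? = 170, so (2,4) = 31.
Row 2: 55 + 22 + 64 + 31 + ? = 170, so (2,5) = -2.
The remaining cell in column 4 is (3,4) = 170 − 163 = 7.
Column 5 needs 170; the known cells sum to 121, so (3,5) = 49.

4 46 13 70 37 / 55 22 64 31 -2 / 16 58 40 7 49 / 67 34 1 43 25 / 28 10 52 19 61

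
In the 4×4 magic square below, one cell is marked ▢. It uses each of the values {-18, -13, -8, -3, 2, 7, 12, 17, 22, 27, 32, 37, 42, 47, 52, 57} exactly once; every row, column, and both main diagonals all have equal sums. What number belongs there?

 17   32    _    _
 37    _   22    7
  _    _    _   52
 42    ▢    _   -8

47

The 16 entries sum to 312, so each line sums to 312/4 = 78.
Row 2: 37 + 22 + 7 + ? = 78, so (2,2) = 12.
Column 1 needs 78; the known cells sum to 96, so (3,1) = -18.
Column 4 needs 78; the known cells sum to 51, so (1,4) = 27.
Main diagonal needs 78; the known cells sum to 21, so (3,3) = 57.
Anti-diagonal: 27 + 22 + 42 + ? = 78, so (3,2) = -13.
Using row 1: 17 + 32 + 27 + ? → (1,3) = 78 − 76 = 2.
Column 2 needs 78; the known cells sum to 31, so (4,2) = 47.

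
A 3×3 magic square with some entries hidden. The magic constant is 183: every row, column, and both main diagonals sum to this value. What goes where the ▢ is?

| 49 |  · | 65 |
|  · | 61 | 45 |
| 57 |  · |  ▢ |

73

Using row 1: 49 + 65 + ? → (1,2) = 183 − 114 = 69.
Using row 2: 61 + 45 + ? → (2,1) = 183 − 106 = 77.
The remaining cell in column 2 is (3,2) = 183 − 130 = 53.
Column 3: 65 + 45 + ? = 183, so (3,3) = 73.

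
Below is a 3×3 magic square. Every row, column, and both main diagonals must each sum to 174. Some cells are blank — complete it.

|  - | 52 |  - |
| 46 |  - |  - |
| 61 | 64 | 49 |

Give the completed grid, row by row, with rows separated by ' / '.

Column 1 must total 174; the given cells sum to 107, so (1,1) = 67.
Column 2: 52 + 64 + ? = 174, so (2,2) = 58.
Using anti-diagonal: 58 + 61 + ? → (1,3) = 174 − 119 = 55.
From row 2, 174 − (46 + 58) gives (2,3) = 70.

67 52 55 / 46 58 70 / 61 64 49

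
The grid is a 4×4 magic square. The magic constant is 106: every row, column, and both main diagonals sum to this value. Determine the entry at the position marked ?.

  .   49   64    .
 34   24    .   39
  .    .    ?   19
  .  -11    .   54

29

Row 2 must total 106; the given cells sum to 97, so (2,3) = 9.
Column 2: 49 + 24 + (-11) + ? = 106, so (3,2) = 44.
Column 4 needs 106; the known cells sum to 112, so (1,4) = -6.
Anti-diagonal must total 106; the given cells sum to 47, so (4,1) = 59.
Row 1 needs 106; the known cells sum to 107, so (1,1) = -1.
Using row 4: 59 + (-11) + 54 + ? → (4,3) = 106 − 102 = 4.
Column 1 must total 106; the given cells sum to 92, so (3,1) = 14.
From column 3, 106 − (64 + 9 + 4) gives (3,3) = 29.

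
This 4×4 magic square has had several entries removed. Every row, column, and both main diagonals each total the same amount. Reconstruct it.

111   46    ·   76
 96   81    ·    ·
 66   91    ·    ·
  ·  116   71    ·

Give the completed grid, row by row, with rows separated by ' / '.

Column 2 is already complete: 46 + 81 + 91 + 116 = 334, so that is the magic constant.
Row 1 needs 334; the known cells sum to 233, so (1,3) = 101.
Column 1 needs 334; the known cells sum to 273, so (4,1) = 61.
From anti-diagonal, 334 − (76 + 91 + 61) gives (2,3) = 106.
Row 2 must total 334; the given cells sum to 283, so (2,4) = 51.
Row 4 must total 334; the given cells sum to 248, so (4,4) = 86.
From column 3, 334 − (101 + 106 + 71) gives (3,3) = 56.
From column 4, 334 − (76 + 51 + 86) gives (3,4) = 121.

111 46 101 76 / 96 81 106 51 / 66 91 56 121 / 61 116 71 86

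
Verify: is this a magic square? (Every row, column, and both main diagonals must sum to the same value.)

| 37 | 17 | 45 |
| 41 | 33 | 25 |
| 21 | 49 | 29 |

Row 1: 37 + 17 + 45 = 99.
Row 2: 41 + 33 + 25 = 99.
Row 3: 21 + 49 + 29 = 99.
Column 1: 37 + 41 + 21 = 99.
Column 2: 17 + 33 + 49 = 99.
Column 3: 45 + 25 + 29 = 99.
Main diagonal: 37 + 33 + 29 = 99.
Anti-diagonal: 45 + 33 + 21 = 99.
All lines sum to 99.

Yes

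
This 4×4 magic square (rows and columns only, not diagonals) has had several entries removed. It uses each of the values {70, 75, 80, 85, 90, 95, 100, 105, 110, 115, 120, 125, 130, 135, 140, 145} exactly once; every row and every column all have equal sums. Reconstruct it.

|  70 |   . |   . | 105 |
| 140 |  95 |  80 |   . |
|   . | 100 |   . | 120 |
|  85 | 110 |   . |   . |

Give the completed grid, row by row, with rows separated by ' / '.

70 125 130 105 / 140 95 80 115 / 135 100 75 120 / 85 110 145 90

The 16 entries sum to 1720, so each line sums to 1720/4 = 430.
The remaining cell in row 2 is (2,4) = 430 − 315 = 115.
The remaining cell in column 1 is (3,1) = 430 − 295 = 135.
The remaining cell in column 2 is (1,2) = 430 − 305 = 125.
The remaining cell in column 4 is (4,4) = 430 − 340 = 90.
Row 1: 70 + 125 + 105 + ? = 430, so (1,3) = 130.
Row 3 needs 430; the known cells sum to 355, so (3,3) = 75.
Using row 4: 85 + 110 + 90 + ? → (4,3) = 430 − 285 = 145.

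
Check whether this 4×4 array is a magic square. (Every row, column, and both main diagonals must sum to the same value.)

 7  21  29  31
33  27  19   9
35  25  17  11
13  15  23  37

Yes

Row 1: 7 + 21 + 29 + 31 = 88.
Row 2: 33 + 27 + 19 + 9 = 88.
Row 3: 35 + 25 + 17 + 11 = 88.
Row 4: 13 + 15 + 23 + 37 = 88.
Column 1: 7 + 33 + 35 + 13 = 88.
Column 2: 21 + 27 + 25 + 15 = 88.
Column 3: 29 + 19 + 17 + 23 = 88.
Column 4: 31 + 9 + 11 + 37 = 88.
Main diagonal: 7 + 27 + 17 + 37 = 88.
Anti-diagonal: 31 + 19 + 25 + 13 = 88.
All lines sum to 88.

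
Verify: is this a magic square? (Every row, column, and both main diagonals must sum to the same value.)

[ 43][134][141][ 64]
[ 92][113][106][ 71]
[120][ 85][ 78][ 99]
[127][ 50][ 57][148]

Row 1: 43 + 134 + 141 + 64 = 382.
Row 2: 92 + 113 + 106 + 71 = 382.
Row 3: 120 + 85 + 78 + 99 = 382.
Row 4: 127 + 50 + 57 + 148 = 382.
Column 1: 43 + 92 + 120 + 127 = 382.
Column 2: 134 + 113 + 85 + 50 = 382.
Column 3: 141 + 106 + 78 + 57 = 382.
Column 4: 64 + 71 + 99 + 148 = 382.
Main diagonal: 43 + 113 + 78 + 148 = 382.
Anti-diagonal: 64 + 106 + 85 + 127 = 382.
All lines sum to 382.

Yes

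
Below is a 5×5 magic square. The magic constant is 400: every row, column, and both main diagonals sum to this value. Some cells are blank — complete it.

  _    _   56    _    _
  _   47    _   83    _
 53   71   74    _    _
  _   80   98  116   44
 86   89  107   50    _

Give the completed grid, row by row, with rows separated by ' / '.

95 113 56 59 77 / 104 47 65 83 101 / 53 71 74 92 110 / 62 80 98 116 44 / 86 89 107 50 68

The remaining cell in row 4 is (4,1) = 400 − 338 = 62.
From row 5, 400 − (86 + 89 + 107 + 50) gives (5,5) = 68.
Column 2: 47 + 71 + 80 + 89 + ? = 400, so (1,2) = 113.
Using column 3: 56 + 74 + 98 + 107 + ? → (2,3) = 400 − 335 = 65.
Main diagonal: 47 + 74 + 116 + 68 + ? = 400, so (1,1) = 95.
From anti-diagonal, 400 − (83 + 74 + 80 + 86) gives (1,5) = 77.
Row 1 must total 400; the given cells sum to 341, so (1,4) = 59.
Column 1 needs 400; the known cells sum to 296, so (2,1) = 104.
The remaining cell in column 4 is (3,4) = 400 − 308 = 92.
From row 2, 400 − (104 + 47 + 65 + 83) gives (2,5) = 101.
The remaining cell in row 3 is (3,5) = 400 − 290 = 110.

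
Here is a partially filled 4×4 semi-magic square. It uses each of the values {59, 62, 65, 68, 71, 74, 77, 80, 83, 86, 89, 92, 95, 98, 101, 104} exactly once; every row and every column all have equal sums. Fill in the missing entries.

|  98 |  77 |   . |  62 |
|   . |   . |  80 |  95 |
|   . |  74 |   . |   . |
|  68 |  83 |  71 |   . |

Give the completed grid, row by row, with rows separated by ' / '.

98 77 89 62 / 59 92 80 95 / 101 74 86 65 / 68 83 71 104

The 16 entries sum to 1304, so each line sums to 1304/4 = 326.
Row 1 needs 326; the known cells sum to 237, so (1,3) = 89.
Using row 4: 68 + 83 + 71 + ? → (4,4) = 326 − 222 = 104.
Column 2 needs 326; the known cells sum to 234, so (2,2) = 92.
The remaining cell in column 3 is (3,3) = 326 − 240 = 86.
Column 4 needs 326; the known cells sum to 261, so (3,4) = 65.
From row 2, 326 − (92 + 80 + 95) gives (2,1) = 59.
From row 3, 326 − (74 + 86 + 65) gives (3,1) = 101.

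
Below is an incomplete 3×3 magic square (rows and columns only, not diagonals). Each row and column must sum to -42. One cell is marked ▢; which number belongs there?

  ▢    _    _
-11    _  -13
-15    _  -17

-16

Row 2: -11 + (-13) + ? = -42, so (2,2) = -18.
Row 3 must total -42; the given cells sum to -32, so (3,2) = -10.
Column 1 must total -42; the given cells sum to -26, so (1,1) = -16.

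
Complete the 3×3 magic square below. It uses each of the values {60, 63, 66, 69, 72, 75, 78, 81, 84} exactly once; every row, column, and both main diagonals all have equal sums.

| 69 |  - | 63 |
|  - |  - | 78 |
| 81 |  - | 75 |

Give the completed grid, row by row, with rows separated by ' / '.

The 9 entries sum to 648, so each line sums to 648/3 = 216.
Row 1: 69 + 63 + ? = 216, so (1,2) = 84.
Row 3 needs 216; the known cells sum to 156, so (3,2) = 60.
Using column 1: 69 + 81 + ? → (2,1) = 216 − 150 = 66.
Using column 2: 84 + 60 + ? → (2,2) = 216 − 144 = 72.

69 84 63 / 66 72 78 / 81 60 75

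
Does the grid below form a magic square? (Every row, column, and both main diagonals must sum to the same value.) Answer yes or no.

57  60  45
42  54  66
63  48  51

Row 1: 57 + 60 + 45 = 162.
Row 2: 42 + 54 + 66 = 162.
Row 3: 63 + 48 + 51 = 162.
Column 1: 57 + 42 + 63 = 162.
Column 2: 60 + 54 + 48 = 162.
Column 3: 45 + 66 + 51 = 162.
Main diagonal: 57 + 54 + 51 = 162.
Anti-diagonal: 45 + 54 + 63 = 162.
All lines sum to 162.

Yes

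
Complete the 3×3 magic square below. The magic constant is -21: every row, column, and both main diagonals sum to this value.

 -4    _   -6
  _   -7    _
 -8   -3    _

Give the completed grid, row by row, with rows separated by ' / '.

-4 -11 -6 / -9 -7 -5 / -8 -3 -10

Row 1: -4 + (-6) + ? = -21, so (1,2) = -11.
Using row 3: -8 + (-3) + ? → (3,3) = -21 − (-11) = -10.
Column 1 needs -21; the known cells sum to -12, so (2,1) = -9.
From column 3, -21 − (-6 + (-10)) gives (2,3) = -5.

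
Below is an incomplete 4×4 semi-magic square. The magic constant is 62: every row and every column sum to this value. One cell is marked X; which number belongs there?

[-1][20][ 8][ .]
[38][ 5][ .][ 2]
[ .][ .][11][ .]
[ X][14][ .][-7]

29

Row 1 must total 62; the given cells sum to 27, so (1,4) = 35.
From row 2, 62 − (38 + 5 + 2) gives (2,3) = 17.
Column 2 needs 62; the known cells sum to 39, so (3,2) = 23.
The remaining cell in column 3 is (4,3) = 62 − 36 = 26.
The remaining cell in column 4 is (3,4) = 62 − 30 = 32.
Row 3 must total 62; the given cells sum to 66, so (3,1) = -4.
The remaining cell in row 4 is (4,1) = 62 − 33 = 29.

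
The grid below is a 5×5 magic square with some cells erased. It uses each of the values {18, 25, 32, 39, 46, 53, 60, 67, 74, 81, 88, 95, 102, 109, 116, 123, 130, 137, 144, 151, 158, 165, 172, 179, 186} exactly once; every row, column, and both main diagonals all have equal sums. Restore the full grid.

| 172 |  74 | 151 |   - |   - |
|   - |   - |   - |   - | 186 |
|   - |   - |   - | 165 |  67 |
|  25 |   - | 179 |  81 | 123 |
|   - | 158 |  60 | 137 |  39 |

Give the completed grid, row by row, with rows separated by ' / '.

172 74 151 18 95 / 53 130 32 109 186 / 144 46 88 165 67 / 25 102 179 81 123 / 116 158 60 137 39

The 25 entries sum to 2550, so each line sums to 2550/5 = 510.
Row 4 needs 510; the known cells sum to 408, so (4,2) = 102.
From row 5, 510 − (158 + 60 + 137 + 39) gives (5,1) = 116.
Column 5: 186 + 67 + 123 + 39 + ? = 510, so (1,5) = 95.
From row 1, 510 − (172 + 74 + 151 + 95) gives (1,4) = 18.
From column 4, 510 − (18 + 165 + 81 + 137) gives (2,4) = 109.
Using anti-diagonal: 95 + 109 + 102 + 116 + ? → (3,3) = 510 − 422 = 88.
Column 3 must total 510; the given cells sum to 478, so (2,3) = 32.
Main diagonal must total 510; the given cells sum to 380, so (2,2) = 130.
The remaining cell in row 2 is (2,1) = 510 − 457 = 53.
Using column 1: 172 + 53 + 25 + 116 + ? → (3,1) = 510 − 366 = 144.
Using column 2: 74 + 130 + 102 + 158 + ? → (3,2) = 510 − 464 = 46.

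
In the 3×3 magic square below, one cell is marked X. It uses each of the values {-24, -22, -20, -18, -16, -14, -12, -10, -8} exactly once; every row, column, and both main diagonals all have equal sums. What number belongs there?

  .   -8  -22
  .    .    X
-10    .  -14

The 9 entries sum to -144, so each line sums to -144/3 = -48.
Using row 1: -8 + (-22) + ? → (1,1) = -48 − (-30) = -18.
Row 3 needs -48; the known cells sum to -24, so (3,2) = -24.
Column 1 needs -48; the known cells sum to -28, so (2,1) = -20.
Column 2: -8 + (-24) + ? = -48, so (2,2) = -16.
Using column 3: -22 + (-14) + ? → (2,3) = -48 − (-36) = -12.

-12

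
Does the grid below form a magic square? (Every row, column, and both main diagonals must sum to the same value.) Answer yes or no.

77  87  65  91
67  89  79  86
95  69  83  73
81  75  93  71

Row 1: 77 + 87 + 65 + 91 = 320.
Row 2: 67 + 89 + 79 + 86 = 321.
Row 3: 95 + 69 + 83 + 73 = 320.
Row 4: 81 + 75 + 93 + 71 = 320.
Column 1: 77 + 67 + 95 + 81 = 320.
Column 2: 87 + 89 + 69 + 75 = 320.
Column 3: 65 + 79 + 83 + 93 = 320.
Column 4: 91 + 86 + 73 + 71 = 321.
Main diagonal: 77 + 89 + 83 + 71 = 320.
Anti-diagonal: 91 + 79 + 69 + 81 = 320.

No — anti-diagonal sums to 320 but row 2 sums to 321.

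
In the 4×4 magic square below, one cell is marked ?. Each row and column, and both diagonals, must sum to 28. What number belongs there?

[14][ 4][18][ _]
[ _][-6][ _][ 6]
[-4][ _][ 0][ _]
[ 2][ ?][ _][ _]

8

From row 1, 28 − (14 + 4 + 18) gives (1,4) = -8.
The remaining cell in column 1 is (2,1) = 28 − 12 = 16.
The remaining cell in main diagonal is (4,4) = 28 − 8 = 20.
Row 2 must total 28; the given cells sum to 16, so (2,3) = 12.
Column 3 needs 28; the known cells sum to 30, so (4,3) = -2.
Column 4 must total 28; the given cells sum to 18, so (3,4) = 10.
Anti-diagonal needs 28; the known cells sum to 6, so (3,2) = 22.
The remaining cell in row 4 is (4,2) = 28 − 20 = 8.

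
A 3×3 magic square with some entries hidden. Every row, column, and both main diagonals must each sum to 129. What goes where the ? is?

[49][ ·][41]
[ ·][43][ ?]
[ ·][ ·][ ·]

51

Row 1 needs 129; the known cells sum to 90, so (1,2) = 39.
Using column 2: 39 + 43 + ? → (3,2) = 129 − 82 = 47.
The remaining cell in main diagonal is (3,3) = 129 − 92 = 37.
Anti-diagonal needs 129; the known cells sum to 84, so (3,1) = 45.
From column 1, 129 − (49 + 45) gives (2,1) = 35.
Column 3 must total 129; the given cells sum to 78, so (2,3) = 51.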